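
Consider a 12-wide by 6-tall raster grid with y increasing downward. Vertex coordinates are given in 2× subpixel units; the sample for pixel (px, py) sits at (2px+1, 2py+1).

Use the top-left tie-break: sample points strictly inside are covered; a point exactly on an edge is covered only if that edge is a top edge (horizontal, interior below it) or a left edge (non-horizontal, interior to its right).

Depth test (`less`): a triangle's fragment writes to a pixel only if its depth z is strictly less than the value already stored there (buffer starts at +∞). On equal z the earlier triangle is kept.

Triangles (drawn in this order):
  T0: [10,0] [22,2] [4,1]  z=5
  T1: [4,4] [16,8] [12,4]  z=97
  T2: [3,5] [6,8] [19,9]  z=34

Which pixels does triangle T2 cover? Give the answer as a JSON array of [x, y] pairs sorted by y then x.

T0:
  2·area = 24
  edge (10, 0)→(22, 2): d=(12,2) right/bottom  bias=-1
  edge (22, 2)→(4, 1): d=(-18,-1) top-left  bias=+0
  edge (4, 1)→(10, 0): d=(6,-1) top-left  bias=+0
    (2,0)@(5, 1): e=[22,1,1] → █
    (3,0)@(7, 1): e=[18,3,3] → █
    (4,0)@(9, 1): e=[14,5,5] → █
    (5,0)@(11, 1): e=[10,7,7] → █
    (6,0)@(13, 1): e=[6,9,9] → █
    (7,0)@(15, 1): e=[2,11,11] → █
    (8,0)@(17, 1): e=[-2,13,13] → ·
    (2,1)@(5, 3): e=[46,-35,13] → ·
    (3,1)@(7, 3): e=[42,-33,15] → ·
    (4,1)@(9, 3): e=[38,-31,17] → ·
    (5,1)@(11, 3): e=[34,-29,19] → ·
    (6,1)@(13, 3): e=[30,-27,21] → ·
  covered (6 px):
    · · █ █ █ █ █ █ · · · ·
    · · · · · · · · · · · ·
    · · · · · · · · · · · ·
    · · · · · · · · · · · ·
    · · · · · · · · · · · ·
    · · · · · · · · · · · ·
T1:
  2·area = 32  (B↔C swapped to make it positive)
  edge (4, 4)→(12, 4): d=(8,0) top-left  bias=+0
  edge (12, 4)→(16, 8): d=(4,4) right/bottom  bias=-1
  edge (16, 8)→(4, 4): d=(-12,-4) top-left  bias=+0
    (4,0)@(9, 1): e=[-24,0,56] → ·  [on edge]
    (0,1)@(1, 3): e=[-8,40,0] → ·  [on edge]
    (5,1)@(11, 3): e=[-8,0,40] → ·  [on edge]
    (3,2)@(7, 5): e=[8,24,0] → █  [on edge]
    (4,2)@(9, 5): e=[8,16,8] → █
    (5,2)@(11, 5): e=[8,8,16] → █
    (6,2)@(13, 5): e=[8,0,24] → ·  [on edge]
    (3,3)@(7, 7): e=[24,32,-24] → ·
    (4,3)@(9, 7): e=[24,24,-16] → ·
    (5,3)@(11, 7): e=[24,16,-8] → ·
    (6,3)@(13, 7): e=[24,8,0] → █  [on edge]
    (7,3)@(15, 7): e=[24,0,8] → ·  [on edge]
    (8,4)@(17, 9): e=[40,0,-8] → ·  [on edge]
    (9,4)@(19, 9): e=[40,-8,0] → ·  [on edge]
    (9,5)@(19, 11): e=[56,0,-24] → ·  [on edge]
  covered (4 px):
    · · · · · · · · · · · ·
    · · · · · · · · · · · ·
    · · · █ █ █ · · · · · ·
    · · · · · · █ · · · · ·
    · · · · · · · · · · · ·
    · · · · · · · · · · · ·
T2:
  2·area = 36  (B↔C swapped to make it positive)
  edge (3, 5)→(19, 9): d=(16,4) right/bottom  bias=-1
  edge (19, 9)→(6, 8): d=(-13,-1) top-left  bias=+0
  edge (6, 8)→(3, 5): d=(-3,-3) top-left  bias=+0
    (0,1)@(1, 3): e=[-24,60,0] → ·  [on edge]
    (1,2)@(3, 5): e=[0,36,0] → ·  [on edge]
    (2,3)@(5, 7): e=[24,12,0] → █  [on edge]
    (3,3)@(7, 7): e=[16,14,6] → █
    (4,3)@(9, 7): e=[8,16,12] → █
    (5,3)@(11, 7): e=[0,18,18] → ·  [on edge]
    (2,4)@(5, 9): e=[56,-14,-6] → ·
    (3,4)@(7, 9): e=[48,-12,0] → ·  [on edge]
    (4,4)@(9, 9): e=[40,-10,6] → ·
    (9,4)@(19, 9): e=[0,0,36] → ·  [on edge]
    (4,5)@(9, 11): e=[72,-36,0] → ·  [on edge]
  covered (3 px):
    · · · · · · · · · · · ·
    · · · · · · · · · · · ·
    · · · · · · · · · · · ·
    · · █ █ █ · · · · · · ·
    · · · · · · · · · · · ·
    · · · · · · · · · · · ·

Answer: [[2,3],[3,3],[4,3]]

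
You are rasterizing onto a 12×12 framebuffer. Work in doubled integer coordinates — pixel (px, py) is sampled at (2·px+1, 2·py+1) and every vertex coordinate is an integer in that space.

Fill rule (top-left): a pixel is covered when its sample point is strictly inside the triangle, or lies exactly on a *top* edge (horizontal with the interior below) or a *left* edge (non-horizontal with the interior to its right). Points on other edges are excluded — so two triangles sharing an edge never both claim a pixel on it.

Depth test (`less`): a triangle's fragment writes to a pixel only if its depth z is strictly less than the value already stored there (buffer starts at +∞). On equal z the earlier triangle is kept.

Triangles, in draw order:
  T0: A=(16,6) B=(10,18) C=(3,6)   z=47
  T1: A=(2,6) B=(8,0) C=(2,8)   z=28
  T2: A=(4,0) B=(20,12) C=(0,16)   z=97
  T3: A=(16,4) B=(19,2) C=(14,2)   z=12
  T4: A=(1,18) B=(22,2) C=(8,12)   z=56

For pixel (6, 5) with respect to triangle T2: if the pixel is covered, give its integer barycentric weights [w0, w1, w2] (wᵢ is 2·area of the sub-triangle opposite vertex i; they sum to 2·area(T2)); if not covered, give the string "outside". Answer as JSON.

T0:
  2·area = 156
  edge (16, 6)→(10, 18): d=(-6,12) right/bottom  bias=-1
  edge (10, 18)→(3, 6): d=(-7,-12) top-left  bias=+0
  edge (3, 6)→(16, 6): d=(13,0) top-left  bias=+0
    (2,3)@(5, 7): e=[126,17,13] → X
    (3,3)@(7, 7): e=[102,41,13] → X
    (4,3)@(9, 7): e=[78,65,13] → X
    (5,3)@(11, 7): e=[54,89,13] → X
    (6,3)@(13, 7): e=[30,113,13] → X
    (7,3)@(15, 7): e=[6,137,13] → X
    (8,3)@(17, 7): e=[-18,161,13] → .
    (2,4)@(5, 9): e=[114,3,39] → X
    (7,4)@(15, 9): e=[-6,123,39] → .
    (2,5)@(5, 11): e=[102,-11,65] → .
    (3,5)@(7, 11): e=[78,13,65] → X
    (7,5)@(15, 11): e=[-18,109,65] → .
  covered (19 px):
    . . . . . . . . . . . .
    . . . . . . . . . . . .
    . . . . . . . . . . . .
    . . X X X X X X . . . .
    . . X X X X X . . . . .
    . . . X X X X . . . . .
    . . . . X X . . . . . .
    . . . . X X . . . . . .
    . . . . . . . . . . . .
    . . . . . . . . . . . .
    . . . . . . . . . . . .
    . . . . . . . . . . . .
T1:
  2·area = 12
  edge (2, 6)→(8, 0): d=(6,-6) top-left  bias=+0
  edge (8, 0)→(2, 8): d=(-6,8) right/bottom  bias=-1
  edge (2, 8)→(2, 6): d=(0,-2) top-left  bias=+0
    (3,0)@(7, 1): e=[0,2,10] → X  [on edge]
    (4,0)@(9, 1): e=[12,-14,14] → .
    (2,1)@(5, 3): e=[0,6,6] → X  [on edge]
    (3,1)@(7, 3): e=[12,-10,10] → .
    (1,2)@(3, 5): e=[0,10,2] → X  [on edge]
    (2,2)@(5, 5): e=[12,-6,6] → .
    (0,3)@(1, 7): e=[0,14,-2] → .  [on edge]
    (1,3)@(3, 7): e=[12,-2,2] → .
  covered (3 px):
    . . . X . . . . . . . .
    . . X . . . . . . . . .
    . X . . . . . . . . . .
    . . . . . . . . . . . .
    . . . . . . . . . . . .
    . . . . . . . . . . . .
    . . . . . . . . . . . .
    . . . . . . . . . . . .
    . . . . . . . . . . . .
    . . . . . . . . . . . .
    . . . . . . . . . . . .
    . . . . . . . . . . . .
T2:
  2·area = 304
  edge (4, 0)→(20, 12): d=(16,12) right/bottom  bias=-1
  edge (20, 12)→(0, 16): d=(-20,4) right/bottom  bias=-1
  edge (0, 16)→(4, 0): d=(4,-16) top-left  bias=+0
    (2,0)@(5, 1): e=[4,280,20] → X
    (3,0)@(7, 1): e=[-20,272,52] → .
    (2,1)@(5, 3): e=[36,240,28] → X
    (3,1)@(7, 3): e=[12,232,60] → X
    (4,1)@(9, 3): e=[-12,224,92] → .
    (1,2)@(3, 5): e=[92,208,4] → X
    (4,2)@(9, 5): e=[20,184,100] → X
    (5,2)@(11, 5): e=[-4,176,132] → .
    (1,3)@(3, 7): e=[124,168,12] → X
    (5,3)@(11, 7): e=[28,136,140] → X
    (6,3)@(13, 7): e=[4,128,172] → X
    (7,3)@(15, 7): e=[-20,120,204] → .
    (7,6)@(15, 13): e=[76,0,228] → .  [on edge]
    (2,7)@(5, 15): e=[228,0,76] → .  [on edge]
  covered (37 px):
    . . X . . . . . . . . .
    . . X X . . . . . . . .
    . X X X X . . . . . . .
    . X X X X X X . . . . .
    . X X X X X X X . . . .
    . X X X X X X X X . . .
    X X X X X X X . . . . .
    X X . . . . . . . . . .
    . . . . . . . . . . . .
    . . . . . . . . . . . .
    . . . . . . . . . . . .
    . . . . . . . . . . . .
T3:
  2·area = 10  (B↔C swapped to make it positive)
  edge (16, 4)→(14, 2): d=(-2,-2) top-left  bias=+0
  edge (14, 2)→(19, 2): d=(5,0) top-left  bias=+0
  edge (19, 2)→(16, 4): d=(-3,2) right/bottom  bias=-1
    (6,0)@(13, 1): e=[0,-5,15] → .  [on edge]
    (7,1)@(15, 3): e=[0,5,5] → X  [on edge]
    (8,1)@(17, 3): e=[4,5,1] → X
    (9,1)@(19, 3): e=[8,5,-3] → .
    (7,2)@(15, 5): e=[-4,15,-1] → .
    (8,2)@(17, 5): e=[0,15,-5] → .  [on edge]
    (9,3)@(19, 7): e=[0,25,-15] → .  [on edge]
    (10,4)@(21, 9): e=[0,35,-25] → .  [on edge]
    (11,5)@(23, 11): e=[0,45,-35] → .  [on edge]
  covered (2 px):
    . . . . . . . . . . . .
    . . . . . . . X X . . .
    . . . . . . . . . . . .
    . . . . . . . . . . . .
    . . . . . . . . . . . .
    . . . . . . . . . . . .
    . . . . . . . . . . . .
    . . . . . . . . . . . .
    . . . . . . . . . . . .
    . . . . . . . . . . . .
    . . . . . . . . . . . .
    . . . . . . . . . . . .
T4:
  2·area = 14  (B↔C swapped to make it positive)
  edge (1, 18)→(8, 12): d=(7,-6) top-left  bias=+0
  edge (8, 12)→(22, 2): d=(14,-10) top-left  bias=+0
  edge (22, 2)→(1, 18): d=(-21,16) right/bottom  bias=-1
    (7,3)@(15, 7): e=[7,0,7] → X  [on edge]
    (8,3)@(17, 7): e=[19,20,-25] → .
    (7,4)@(15, 9): e=[21,28,-35] → .
    (3,6)@(7, 13): e=[1,4,9] → X
    (4,6)@(9, 13): e=[13,24,-23] → .
    (3,7)@(7, 15): e=[15,32,-33] → .
    (0,8)@(1, 17): e=[-7,0,21] → .  [on edge]
  covered (2 px):
    . . . . . . . . . . . .
    . . . . . . . . . . . .
    . . . . . . . . . . . .
    . . . . . . . X . . . .
    . . . . . . . . . . . .
    . . . . . . . . . . . .
    . . . X . . . . . . . .
    . . . . . . . . . . . .
    . . . . . . . . . . . .
    . . . . . . . . . . . .
    . . . . . . . . . . . .
    . . . . . . . . . . . .

Result: [48,188,68]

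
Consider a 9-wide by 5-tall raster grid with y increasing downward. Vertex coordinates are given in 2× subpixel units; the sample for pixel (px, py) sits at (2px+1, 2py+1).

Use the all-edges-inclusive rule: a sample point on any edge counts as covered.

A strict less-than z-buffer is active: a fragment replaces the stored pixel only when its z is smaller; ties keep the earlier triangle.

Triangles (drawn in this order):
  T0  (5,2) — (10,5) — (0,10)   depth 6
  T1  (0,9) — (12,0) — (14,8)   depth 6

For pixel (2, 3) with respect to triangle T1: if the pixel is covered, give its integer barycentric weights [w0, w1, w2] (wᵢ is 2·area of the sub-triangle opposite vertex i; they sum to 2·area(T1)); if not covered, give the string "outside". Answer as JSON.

T0:
  2·area = 55
  edge (5, 2)→(10, 5): d=(5,3) inclusive
  edge (10, 5)→(0, 10): d=(-10,5) inclusive
  edge (0, 10)→(5, 2): d=(5,-8) inclusive
    (2,1)@(5, 3): e=[5,45,5] → X
    (3,1)@(7, 3): e=[-1,35,21] → .
    (2,2)@(5, 5): e=[15,25,15] → X
    (3,2)@(7, 5): e=[9,15,31] → X
    (4,2)@(9, 5): e=[3,5,47] → X
    (5,2)@(11, 5): e=[-3,-5,63] → .
    (1,3)@(3, 7): e=[31,15,9] → X
    (3,3)@(7, 7): e=[19,-5,41] → .
    (4,3)@(9, 7): e=[13,-15,57] → .
    (0,4)@(1, 9): e=[47,5,3] → X
    (1,4)@(3, 9): e=[41,-5,19] → .
    (2,4)@(5, 9): e=[35,-15,35] → .
  covered (7 px):
    . . . . . . . . .
    . . X . . . . . .
    . . X X X . . . .
    . X X . . . . . .
    X . . . . . . . .
T1:
  2·area = 114
  edge (0, 9)→(12, 0): d=(12,-9) inclusive
  edge (12, 0)→(14, 8): d=(2,8) inclusive
  edge (14, 8)→(0, 9): d=(-14,1) inclusive
    (5,0)@(11, 1): e=[3,10,101] → X
    (6,0)@(13, 1): e=[21,-6,99] → .
    (4,1)@(9, 3): e=[9,30,75] → X
    (6,1)@(13, 3): e=[45,-2,71] → .
    (3,2)@(7, 5): e=[15,50,49] → X
    (6,2)@(13, 5): e=[69,2,43] → X
    (7,2)@(15, 5): e=[87,-14,41] → .
    (1,3)@(3, 7): e=[3,86,25] → X
    (2,3)@(5, 7): e=[21,70,23] → X
    (7,3)@(15, 7): e=[111,-10,13] → .
    (1,4)@(3, 9): e=[27,90,-3] → .
    (2,4)@(5, 9): e=[45,74,-5] → .
  covered (13 px):
    . . . . . X . . .
    . . . . X X . . .
    . . . X X X X . .
    . X X X X X X . .
    . . . . . . . . .

Final: [70,23,21]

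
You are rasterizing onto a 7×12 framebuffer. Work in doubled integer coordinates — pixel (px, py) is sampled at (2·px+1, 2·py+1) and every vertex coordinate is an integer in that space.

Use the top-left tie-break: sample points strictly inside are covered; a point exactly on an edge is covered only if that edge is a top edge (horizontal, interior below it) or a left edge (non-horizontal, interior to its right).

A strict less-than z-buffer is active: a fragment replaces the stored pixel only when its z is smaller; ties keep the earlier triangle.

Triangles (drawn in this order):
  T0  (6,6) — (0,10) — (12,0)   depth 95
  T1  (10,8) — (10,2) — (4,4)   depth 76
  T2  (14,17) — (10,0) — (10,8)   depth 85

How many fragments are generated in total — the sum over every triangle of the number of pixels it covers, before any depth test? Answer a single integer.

T0:
  2·area = 12
  edge (6, 6)→(0, 10): d=(-6,4) right/bottom  bias=-1
  edge (0, 10)→(12, 0): d=(12,-10) top-left  bias=+0
  edge (12, 0)→(6, 6): d=(-6,6) right/bottom  bias=-1
    (5,0)@(11, 1): e=[10,2,0] → .  [on edge]
    (4,1)@(9, 3): e=[6,6,0] → .  [on edge]
    (3,2)@(7, 5): e=[2,10,0] → .  [on edge]
    (2,3)@(5, 7): e=[-2,14,0] → .  [on edge]
    (1,4)@(3, 9): e=[-6,18,0] → .  [on edge]
    (0,5)@(1, 11): e=[-10,22,0] → .  [on edge]
  covered (0 px):
    . . . . . . .
    . . . . . . .
    . . . . . . .
    . . . . . . .
    . . . . . . .
    . . . . . . .
    . . . . . . .
    . . . . . . .
    . . . . . . .
    . . . . . . .
    . . . . . . .
    . . . . . . .
T1:
  2·area = 36  (B↔C swapped to make it positive)
  edge (10, 8)→(4, 4): d=(-6,-4) top-left  bias=+0
  edge (4, 4)→(10, 2): d=(6,-2) top-left  bias=+0
  edge (10, 2)→(10, 8): d=(0,6) right/bottom  bias=-1
    (6,0)@(13, 1): e=[54,0,-18] → .  [on edge]
    (3,1)@(7, 3): e=[18,0,18] → X  [on edge]
    (4,1)@(9, 3): e=[26,4,6] → X
    (5,1)@(11, 3): e=[34,8,-6] → .
    (0,2)@(1, 5): e=[-18,0,54] → .  [on edge]
    (3,2)@(7, 5): e=[6,12,18] → X
    (5,2)@(11, 5): e=[22,20,-6] → .
    (3,3)@(7, 7): e=[-6,24,18] → .
    (4,3)@(9, 7): e=[2,28,6] → X
    (5,3)@(11, 7): e=[10,32,-6] → .
    (4,4)@(9, 9): e=[-10,40,6] → .
  covered (5 px):
    . . . . . . .
    . . . X X . .
    . . . X X . .
    . . . . X . .
    . . . . . . .
    . . . . . . .
    . . . . . . .
    . . . . . . .
    . . . . . . .
    . . . . . . .
    . . . . . . .
    . . . . . . .
T2:
  2·area = 32  (B↔C swapped to make it positive)
  edge (14, 17)→(10, 8): d=(-4,-9) top-left  bias=+0
  edge (10, 8)→(10, 0): d=(0,-8) top-left  bias=+0
  edge (10, 0)→(14, 17): d=(4,17) right/bottom  bias=-1
    (5,2)@(11, 5): e=[21,8,3] → X
    (6,2)@(13, 5): e=[39,24,-31] → .
    (5,3)@(11, 7): e=[13,8,11] → X
    (6,3)@(13, 7): e=[31,24,-23] → .
    (5,4)@(11, 9): e=[5,8,19] → X
    (6,4)@(13, 9): e=[23,24,-15] → .
    (5,5)@(11, 11): e=[-3,8,27] → .
    (6,6)@(13, 13): e=[7,24,1] → X
    (6,7)@(13, 15): e=[-1,24,9] → .
  covered (4 px):
    . . . . . . .
    . . . . . . .
    . . . . . X .
    . . . . . X .
    . . . . . X .
    . . . . . . .
    . . . . . . X
    . . . . . . .
    . . . . . . .
    . . . . . . .
    . . . . . . .
    . . . . . . .

Answer: 9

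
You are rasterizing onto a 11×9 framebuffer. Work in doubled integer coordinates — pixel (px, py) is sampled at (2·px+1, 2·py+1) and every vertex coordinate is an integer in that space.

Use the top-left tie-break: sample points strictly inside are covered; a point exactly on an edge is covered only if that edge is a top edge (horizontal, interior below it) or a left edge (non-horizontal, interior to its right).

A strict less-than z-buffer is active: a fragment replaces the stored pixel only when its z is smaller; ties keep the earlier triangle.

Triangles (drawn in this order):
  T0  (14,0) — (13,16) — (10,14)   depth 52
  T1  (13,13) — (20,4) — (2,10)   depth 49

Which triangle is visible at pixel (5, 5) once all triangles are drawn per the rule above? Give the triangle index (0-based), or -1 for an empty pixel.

T0:
  2·area = 50
  edge (14, 0)→(13, 16): d=(-1,16) right/bottom  bias=-1
  edge (13, 16)→(10, 14): d=(-3,-2) top-left  bias=+0
  edge (10, 14)→(14, 0): d=(4,-14) top-left  bias=+0
    (6,2)@(13, 5): e=[11,33,6] → X
    (7,2)@(15, 5): e=[-21,37,34] → .
    (6,3)@(13, 7): e=[9,27,14] → X
    (7,3)@(15, 7): e=[-23,31,42] → .
    (6,4)@(13, 9): e=[7,21,22] → X
    (7,4)@(15, 9): e=[-25,25,50] → .
    (5,5)@(11, 11): e=[37,11,2] → X
    (7,5)@(15, 11): e=[-27,19,58] → .
    (5,6)@(11, 13): e=[35,5,10] → X
    (7,6)@(15, 13): e=[-29,13,66] → .
    (5,7)@(11, 15): e=[33,-1,18] → .
    (6,7)@(13, 15): e=[1,3,46] → X
  covered (8 px):
    . . . . . . . . . . .
    . . . . . . . . . . .
    . . . . . . X . . . .
    . . . . . . X . . . .
    . . . . . . X . . . .
    . . . . . X X . . . .
    . . . . . X X . . . .
    . . . . . . X . . . .
    . . . . . . . . . . .
T1:
  2·area = 120  (B↔C swapped to make it positive)
  edge (13, 13)→(2, 10): d=(-11,-3) top-left  bias=+0
  edge (2, 10)→(20, 4): d=(18,-6) top-left  bias=+0
  edge (20, 4)→(13, 13): d=(-7,9) right/bottom  bias=-1
    (8,2)@(17, 5): e=[100,0,20] → X  [on edge]
    (9,2)@(19, 5): e=[106,12,2] → X
    (10,2)@(21, 5): e=[112,24,-16] → .
    (5,3)@(11, 7): e=[60,0,60] → X  [on edge]
    (6,3)@(13, 7): e=[66,12,42] → X
    (7,3)@(15, 7): e=[72,24,24] → X
    (9,3)@(19, 7): e=[84,48,-12] → .
    (2,4)@(5, 9): e=[20,0,100] → X  [on edge]
    (3,4)@(7, 9): e=[26,12,82] → X
    (4,4)@(9, 9): e=[32,24,64] → X
    (8,4)@(17, 9): e=[56,72,-8] → .
    (2,5)@(5, 11): e=[-2,36,86] → .
    (6,6)@(13, 13): e=[0,120,0] → .  [on edge]
  covered (16 px):
    . . . . . . . . . . .
    . . . . . . . . . . .
    . . . . . . . . X X .
    . . . . . X X X X . .
    . . X X X X X X . . .
    . . . X X X X . . . .
    . . . . . . . . . . .
    . . . . . . . . . . .
    . . . . . . . . . . .

Z-buffer (winner per pixel, '.' = empty):
  . . . . . . . . . . .
  . . . . . . . . . . .
  . . . . . . 0 . 1 1 .
  . . . . . 1 1 1 1 . .
  . . 1 1 1 1 1 1 . . .
  . . . 1 1 1 1 . . . .
  . . . . . 0 0 . . . .
  . . . . . . 0 . . . .
  . . . . . . . . . . .

Final: 1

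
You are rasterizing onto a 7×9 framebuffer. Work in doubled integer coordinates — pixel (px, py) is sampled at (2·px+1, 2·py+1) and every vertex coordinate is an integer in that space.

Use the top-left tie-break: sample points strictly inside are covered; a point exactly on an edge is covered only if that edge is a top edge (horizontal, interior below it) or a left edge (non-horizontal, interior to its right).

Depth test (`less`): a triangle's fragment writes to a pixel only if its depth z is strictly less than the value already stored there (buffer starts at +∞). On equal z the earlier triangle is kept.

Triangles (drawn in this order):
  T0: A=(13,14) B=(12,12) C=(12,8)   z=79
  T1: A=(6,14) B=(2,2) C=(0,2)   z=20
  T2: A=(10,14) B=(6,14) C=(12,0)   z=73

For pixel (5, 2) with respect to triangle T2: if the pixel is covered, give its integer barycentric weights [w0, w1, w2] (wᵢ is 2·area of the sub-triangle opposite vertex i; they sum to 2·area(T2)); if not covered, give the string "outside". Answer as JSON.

T0:
  2·area = 4
  edge (13, 14)→(12, 12): d=(-1,-2) top-left  bias=+0
  edge (12, 12)→(12, 8): d=(0,-4) top-left  bias=+0
  edge (12, 8)→(13, 14): d=(1,6) right/bottom  bias=-1
  covered (0 px):
    · · · · · · ·
    · · · · · · ·
    · · · · · · ·
    · · · · · · ·
    · · · · · · ·
    · · · · · · ·
    · · · · · · ·
    · · · · · · ·
    · · · · · · ·
T1:
  2·area = 24  (B↔C swapped to make it positive)
  edge (6, 14)→(0, 2): d=(-6,-12) top-left  bias=+0
  edge (0, 2)→(2, 2): d=(2,0) top-left  bias=+0
  edge (2, 2)→(6, 14): d=(4,12) right/bottom  bias=-1
    (0,1)@(1, 3): e=[6,2,16] → #
    (1,1)@(3, 3): e=[30,2,-8] → ·
    (0,2)@(1, 5): e=[-6,6,24] → ·
    (1,2)@(3, 5): e=[18,6,0] → ·  [on edge]
    (1,3)@(3, 7): e=[6,10,8] → #
    (2,3)@(5, 7): e=[30,10,-16] → ·
    (1,4)@(3, 9): e=[-6,14,16] → ·
    (2,5)@(5, 11): e=[6,18,0] → ·  [on edge]
    (3,8)@(7, 17): e=[-6,30,0] → ·  [on edge]
  covered (2 px):
    · · · · · · ·
    # · · · · · ·
    · · · · · · ·
    · # · · · · ·
    · · · · · · ·
    · · · · · · ·
    · · · · · · ·
    · · · · · · ·
    · · · · · · ·
T2:
  2·area = 56
  edge (10, 14)→(6, 14): d=(-4,0) right/bottom  bias=-1
  edge (6, 14)→(12, 0): d=(6,-14) top-left  bias=+0
  edge (12, 0)→(10, 14): d=(-2,14) right/bottom  bias=-1
    (5,1)@(11, 3): e=[44,4,8] → #
    (6,1)@(13, 3): e=[44,32,-20] → ·
    (5,2)@(11, 5): e=[36,16,4] → #
    (6,2)@(13, 5): e=[36,44,-24] → ·
    (4,3)@(9, 7): e=[28,0,28] → #  [on edge]
    (5,3)@(11, 7): e=[28,28,0] → ·  [on edge]
    (4,4)@(9, 9): e=[20,12,24] → #
    (5,4)@(11, 9): e=[20,40,-4] → ·
    (4,5)@(9, 11): e=[12,24,20] → #
    (5,5)@(11, 11): e=[12,52,-8] → ·
    (3,6)@(7, 13): e=[4,8,44] → #
    (5,6)@(11, 13): e=[4,64,-12] → ·
  covered (7 px):
    · · · · · · ·
    · · · · · # ·
    · · · · · # ·
    · · · · # · ·
    · · · · # · ·
    · · · · # · ·
    · · · # # · ·
    · · · · · · ·
    · · · · · · ·

Answer: [16,4,36]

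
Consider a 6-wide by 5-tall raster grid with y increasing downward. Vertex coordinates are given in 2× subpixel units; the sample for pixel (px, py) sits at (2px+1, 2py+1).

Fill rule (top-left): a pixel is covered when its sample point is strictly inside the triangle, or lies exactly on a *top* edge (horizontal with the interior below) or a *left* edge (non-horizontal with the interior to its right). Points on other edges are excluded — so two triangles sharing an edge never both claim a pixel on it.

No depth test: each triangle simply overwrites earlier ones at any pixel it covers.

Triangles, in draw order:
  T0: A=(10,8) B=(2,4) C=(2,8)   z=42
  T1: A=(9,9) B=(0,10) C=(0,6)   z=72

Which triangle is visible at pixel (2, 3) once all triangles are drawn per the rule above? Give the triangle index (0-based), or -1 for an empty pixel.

T0:
  2·area = 32  (B↔C swapped to make it positive)
  edge (10, 8)→(2, 8): d=(-8,0) right/bottom  bias=-1
  edge (2, 8)→(2, 4): d=(0,-4) top-left  bias=+0
  edge (2, 4)→(10, 8): d=(8,4) right/bottom  bias=-1
    (1,2)@(3, 5): e=[24,4,4] → █
    (2,2)@(5, 5): e=[24,12,-4] → ·
    (1,3)@(3, 7): e=[8,4,20] → █
    (2,3)@(5, 7): e=[8,12,12] → █
    (3,3)@(7, 7): e=[8,20,4] → █
    (4,3)@(9, 7): e=[8,28,-4] → ·
    (1,4)@(3, 9): e=[-8,4,36] → ·
    (2,4)@(5, 9): e=[-8,12,28] → ·
    (3,4)@(7, 9): e=[-8,20,20] → ·
  covered (4 px):
    · · · · · ·
    · · · · · ·
    · █ · · · ·
    · █ █ █ · ·
    · · · · · ·
T1:
  2·area = 36
  edge (9, 9)→(0, 10): d=(-9,1) right/bottom  bias=-1
  edge (0, 10)→(0, 6): d=(0,-4) top-left  bias=+0
  edge (0, 6)→(9, 9): d=(9,3) right/bottom  bias=-1
    (0,3)@(1, 7): e=[26,4,6] → █
    (1,3)@(3, 7): e=[24,12,0] → ·  [on edge]
    (0,4)@(1, 9): e=[8,4,24] → █
    (1,4)@(3, 9): e=[6,12,18] → █
    (2,4)@(5, 9): e=[4,20,12] → █
    (3,4)@(7, 9): e=[2,28,6] → █
    (4,4)@(9, 9): e=[0,36,0] → ·  [on edge]
  covered (5 px):
    · · · · · ·
    · · · · · ·
    · · · · · ·
    █ · · · · ·
    █ █ █ █ · ·

Z-buffer (winner per pixel, '.' = empty):
  . . . . . .
  . . . . . .
  . 0 . . . .
  1 0 0 0 . .
  1 1 1 1 . .

Result: 0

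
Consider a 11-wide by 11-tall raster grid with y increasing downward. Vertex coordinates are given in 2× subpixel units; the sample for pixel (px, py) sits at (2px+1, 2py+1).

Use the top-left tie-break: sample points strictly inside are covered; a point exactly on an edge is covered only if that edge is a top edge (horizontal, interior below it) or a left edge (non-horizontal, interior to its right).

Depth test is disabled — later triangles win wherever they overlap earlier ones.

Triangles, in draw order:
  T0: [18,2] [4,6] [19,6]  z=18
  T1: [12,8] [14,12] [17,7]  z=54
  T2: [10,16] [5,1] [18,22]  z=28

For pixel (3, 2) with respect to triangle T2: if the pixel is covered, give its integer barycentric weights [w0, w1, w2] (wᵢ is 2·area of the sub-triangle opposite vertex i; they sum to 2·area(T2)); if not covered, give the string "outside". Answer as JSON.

T0:
  2·area = 60  (B↔C swapped to make it positive)
  edge (18, 2)→(19, 6): d=(1,4) right/bottom  bias=-1
  edge (19, 6)→(4, 6): d=(-15,0) right/bottom  bias=-1
  edge (4, 6)→(18, 2): d=(14,-4) top-left  bias=+0
    (7,1)@(15, 3): e=[13,45,2] → █
    (8,1)@(17, 3): e=[5,45,10] → █
    (9,1)@(19, 3): e=[-3,45,18] → ·
    (4,2)@(9, 5): e=[39,15,6] → █
    (5,2)@(11, 5): e=[31,15,14] → █
    (6,2)@(13, 5): e=[23,15,22] → █
    (9,2)@(19, 5): e=[-1,15,46] → ·
    (4,3)@(9, 7): e=[41,-15,34] → ·
    (5,3)@(11, 7): e=[33,-15,42] → ·
    (6,3)@(13, 7): e=[25,-15,50] → ·
    (7,3)@(15, 7): e=[17,-15,58] → ·
    (8,3)@(17, 7): e=[9,-15,66] → ·
  covered (7 px):
    · · · · · · · · · · ·
    · · · · · · · █ █ · ·
    · · · · █ █ █ █ █ · ·
    · · · · · · · · · · ·
    · · · · · · · · · · ·
    · · · · · · · · · · ·
    · · · · · · · · · · ·
    · · · · · · · · · · ·
    · · · · · · · · · · ·
    · · · · · · · · · · ·
    · · · · · · · · · · ·
T1:
  2·area = 22  (B↔C swapped to make it positive)
  edge (12, 8)→(17, 7): d=(5,-1) top-left  bias=+0
  edge (17, 7)→(14, 12): d=(-3,5) right/bottom  bias=-1
  edge (14, 12)→(12, 8): d=(-2,-4) top-left  bias=+0
    (8,3)@(17, 7): e=[0,0,22] → ·  [on edge]
    (3,4)@(7, 9): e=[0,44,-22] → ·  [on edge]
    (6,4)@(13, 9): e=[6,14,2] → █
    (7,4)@(15, 9): e=[8,4,10] → █
    (8,4)@(17, 9): e=[10,-6,18] → ·
    (6,5)@(13, 11): e=[16,8,-2] → ·
    (7,5)@(15, 11): e=[18,-2,6] → ·
    (5,8)@(11, 17): e=[44,0,-22] → ·  [on edge]
  covered (2 px):
    · · · · · · · · · · ·
    · · · · · · · · · · ·
    · · · · · · · · · · ·
    · · · · · · · · · · ·
    · · · · · · █ █ · · ·
    · · · · · · · · · · ·
    · · · · · · · · · · ·
    · · · · · · · · · · ·
    · · · · · · · · · · ·
    · · · · · · · · · · ·
    · · · · · · · · · · ·
T2:
  2·area = 90
  edge (10, 16)→(5, 1): d=(-5,-15) top-left  bias=+0
  edge (5, 1)→(18, 22): d=(13,21) right/bottom  bias=-1
  edge (18, 22)→(10, 16): d=(-8,-6) top-left  bias=+0
    (2,0)@(5, 1): e=[0,0,90] → ·  [on edge]
    (3,2)@(7, 5): e=[10,10,70] → █
    (4,2)@(9, 5): e=[40,-32,82] → ·
    (3,3)@(7, 7): e=[0,36,54] → █  [on edge]
    (4,3)@(9, 7): e=[30,-6,66] → ·
    (3,4)@(7, 9): e=[-10,62,38] → ·
    (4,4)@(9, 9): e=[20,20,50] → █
    (5,4)@(11, 9): e=[50,-22,62] → ·
    (4,5)@(9, 11): e=[10,46,34] → █
    (5,5)@(11, 11): e=[40,4,46] → █
    (6,5)@(13, 11): e=[70,-38,58] → ·
    (4,6)@(9, 13): e=[0,72,18] → █  [on edge]
    (5,9)@(11, 19): e=[0,108,-18] → ·  [on edge]
  covered (12 px):
    · · · · · · · · · · ·
    · · · · · · · · · · ·
    · · · █ · · · · · · ·
    · · · █ · · · · · · ·
    · · · · █ · · · · · ·
    · · · · █ █ · · · · ·
    · · · · █ █ · · · · ·
    · · · · · █ █ · · · ·
    · · · · · · █ · · · ·
    · · · · · · · █ · · ·
    · · · · · · · · █ · ·

Final: [10,70,10]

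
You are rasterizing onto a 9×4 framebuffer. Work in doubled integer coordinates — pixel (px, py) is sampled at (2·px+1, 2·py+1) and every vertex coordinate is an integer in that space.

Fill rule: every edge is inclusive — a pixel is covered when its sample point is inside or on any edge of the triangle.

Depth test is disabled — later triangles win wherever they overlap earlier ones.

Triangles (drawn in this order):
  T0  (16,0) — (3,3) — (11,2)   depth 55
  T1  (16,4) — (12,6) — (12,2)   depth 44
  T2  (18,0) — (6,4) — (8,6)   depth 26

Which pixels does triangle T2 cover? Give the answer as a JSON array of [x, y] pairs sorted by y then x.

T0:
  2·area = 11  (B↔C swapped to make it positive)
  edge (16, 0)→(11, 2): d=(-5,2) inclusive
  edge (11, 2)→(3, 3): d=(-8,1) inclusive
  edge (3, 3)→(16, 0): d=(13,-3) inclusive
    (6,0)@(13, 1): e=[1,6,4] → #
    (7,0)@(15, 1): e=[-3,4,10] → ·
    (1,1)@(3, 3): e=[11,0,0] → #  [on edge]
    (2,1)@(5, 3): e=[7,-2,6] → ·
    (6,1)@(13, 3): e=[-9,-10,30] → ·
    (1,2)@(3, 5): e=[1,-16,26] → ·
  covered (2 px):
    · · · · · · # · ·
    · # · · · · · · ·
    · · · · · · · · ·
    · · · · · · · · ·
T1:
  2·area = 16
  edge (16, 4)→(12, 6): d=(-4,2) inclusive
  edge (12, 6)→(12, 2): d=(0,-4) inclusive
  edge (12, 2)→(16, 4): d=(4,2) inclusive
    (6,1)@(13, 3): e=[10,4,2] → #
    (7,1)@(15, 3): e=[6,12,-2] → ·
    (6,2)@(13, 5): e=[2,4,10] → #
    (7,2)@(15, 5): e=[-2,12,6] → ·
    (6,3)@(13, 7): e=[-6,4,18] → ·
  covered (2 px):
    · · · · · · · · ·
    · · · · · · # · ·
    · · · · · · # · ·
    · · · · · · · · ·
T2:
  2·area = 32  (B↔C swapped to make it positive)
  edge (18, 0)→(8, 6): d=(-10,6) inclusive
  edge (8, 6)→(6, 4): d=(-2,-2) inclusive
  edge (6, 4)→(18, 0): d=(12,-4) inclusive
    (1,0)@(3, 1): e=[80,0,-48] → ·  [on edge]
    (7,0)@(15, 1): e=[8,24,0] → #  [on edge]
    (8,0)@(17, 1): e=[-4,28,8] → ·
    (2,1)@(5, 3): e=[48,0,-16] → ·  [on edge]
    (4,1)@(9, 3): e=[24,8,0] → #  [on edge]
    (5,1)@(11, 3): e=[12,12,8] → #
    (6,1)@(13, 3): e=[0,16,16] → #  [on edge]
    (7,1)@(15, 3): e=[-12,20,24] → ·
    (1,2)@(3, 5): e=[40,-8,0] → ·  [on edge]
    (3,2)@(7, 5): e=[16,0,16] → #  [on edge]
    (5,2)@(11, 5): e=[-8,8,32] → ·
    (6,2)@(13, 5): e=[-20,12,40] → ·
    (4,3)@(9, 7): e=[-16,0,48] → ·  [on edge]
  covered (6 px):
    · · · · · · · # ·
    · · · · # # # · ·
    · · · # # · · · ·
    · · · · · · · · ·

Result: [[7,0],[4,1],[5,1],[6,1],[3,2],[4,2]]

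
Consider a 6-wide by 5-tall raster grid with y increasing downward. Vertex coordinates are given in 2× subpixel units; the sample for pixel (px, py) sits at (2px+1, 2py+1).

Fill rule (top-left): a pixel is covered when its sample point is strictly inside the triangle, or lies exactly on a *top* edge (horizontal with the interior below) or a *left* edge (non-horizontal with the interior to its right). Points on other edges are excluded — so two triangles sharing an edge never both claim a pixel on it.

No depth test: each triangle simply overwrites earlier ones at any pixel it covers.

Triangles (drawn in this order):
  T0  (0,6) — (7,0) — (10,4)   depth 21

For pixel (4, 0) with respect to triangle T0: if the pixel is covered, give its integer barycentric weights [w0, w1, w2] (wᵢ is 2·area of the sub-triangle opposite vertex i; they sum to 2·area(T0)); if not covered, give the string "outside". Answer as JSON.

T0:
  2·area = 46
  edge (0, 6)→(7, 0): d=(7,-6) top-left  bias=+0
  edge (7, 0)→(10, 4): d=(3,4) right/bottom  bias=-1
  edge (10, 4)→(0, 6): d=(-10,2) right/bottom  bias=-1
    (3,0)@(7, 1): e=[7,3,36] → #
    (4,0)@(9, 1): e=[19,-5,32] → ·
    (2,1)@(5, 3): e=[9,17,20] → #
    (4,1)@(9, 3): e=[33,1,12] → #
    (5,1)@(11, 3): e=[45,-7,8] → ·
    (1,2)@(3, 5): e=[11,31,4] → #
    (2,2)@(5, 5): e=[23,23,0] → ·  [on edge]
    (3,2)@(7, 5): e=[35,15,-4] → ·
    (4,2)@(9, 5): e=[47,7,-8] → ·
    (1,3)@(3, 7): e=[25,37,-16] → ·
  covered (5 px):
    · · · # · ·
    · · # # # ·
    · # · · · ·
    · · · · · ·
    · · · · · ·

Result: "outside"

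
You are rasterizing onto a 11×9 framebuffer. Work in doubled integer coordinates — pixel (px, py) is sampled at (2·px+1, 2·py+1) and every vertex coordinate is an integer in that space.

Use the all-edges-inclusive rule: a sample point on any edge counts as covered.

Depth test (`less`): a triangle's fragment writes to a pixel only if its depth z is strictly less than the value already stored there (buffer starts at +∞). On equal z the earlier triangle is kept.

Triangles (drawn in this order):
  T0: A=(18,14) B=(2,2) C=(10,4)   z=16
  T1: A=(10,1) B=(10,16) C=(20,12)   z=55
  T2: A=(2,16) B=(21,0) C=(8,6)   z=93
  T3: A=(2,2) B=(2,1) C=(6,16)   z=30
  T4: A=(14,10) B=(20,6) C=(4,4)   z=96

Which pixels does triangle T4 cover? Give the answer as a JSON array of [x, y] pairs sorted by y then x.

T0:
  2·area = 64
  edge (18, 14)→(2, 2): d=(-16,-12) inclusive
  edge (2, 2)→(10, 4): d=(8,2) inclusive
  edge (10, 4)→(18, 14): d=(8,10) inclusive
    (2,1)@(5, 3): e=[20,2,42] → #
    (3,1)@(7, 3): e=[44,-2,22] → ·
    (2,2)@(5, 5): e=[-12,18,58] → ·
    (3,2)@(7, 5): e=[12,14,38] → #
    (4,2)@(9, 5): e=[36,10,18] → #
    (5,2)@(11, 5): e=[60,6,-2] → ·
    (3,3)@(7, 7): e=[-20,30,54] → ·
    (4,3)@(9, 7): e=[4,26,34] → #
    (5,3)@(11, 7): e=[28,22,14] → #
    (6,3)@(13, 7): e=[52,18,-6] → ·
    (4,4)@(9, 9): e=[-28,42,50] → ·
    (5,4)@(11, 9): e=[-4,38,30] → ·
  covered (8 px):
    · · · · · · · · · · ·
    · · # · · · · · · · ·
    · · · # # · · · · · ·
    · · · · # # · · · · ·
    · · · · · · # · · · ·
    · · · · · · · # · · ·
    · · · · · · · · # · ·
    · · · · · · · · · · ·
    · · · · · · · · · · ·
T1:
  2·area = 150  (B↔C swapped to make it positive)
  edge (10, 1)→(20, 12): d=(10,11) inclusive
  edge (20, 12)→(10, 16): d=(-10,4) inclusive
  edge (10, 16)→(10, 1): d=(0,-15) inclusive
    (5,1)@(11, 3): e=[9,126,15] → #
    (6,1)@(13, 3): e=[-13,118,45] → ·
    (5,2)@(11, 5): e=[29,106,15] → #
    (6,2)@(13, 5): e=[7,98,45] → #
    (7,2)@(15, 5): e=[-15,90,75] → ·
    (5,3)@(11, 7): e=[49,86,15] → #
    (7,3)@(15, 7): e=[5,70,75] → #
    (8,3)@(17, 7): e=[-17,62,105] → ·
    (5,4)@(11, 9): e=[69,66,15] → #
    (8,4)@(17, 9): e=[3,42,105] → #
    (9,4)@(19, 9): e=[-19,34,135] → ·
    (5,5)@(11, 11): e=[89,46,15] → #
  covered (20 px):
    · · · · · · · · · · ·
    · · · · · # · · · · ·
    · · · · · # # · · · ·
    · · · · · # # # · · ·
    · · · · · # # # # · ·
    · · · · · # # # # # ·
    · · · · · # # # # · ·
    · · · · · # · · · · ·
    · · · · · · · · · · ·
T2:
  2·area = 94  (B↔C swapped to make it positive)
  edge (2, 16)→(8, 6): d=(6,-10) inclusive
  edge (8, 6)→(21, 0): d=(13,-6) inclusive
  edge (21, 0)→(2, 16): d=(-19,16) inclusive
    (5,0)@(11, 1): e=[0,-47,141] → ·  [on edge]
    (9,0)@(19, 1): e=[80,1,13] → #
    (10,0)@(21, 1): e=[100,13,-19] → ·
    (7,1)@(15, 3): e=[52,3,39] → #
    (8,1)@(17, 3): e=[72,15,7] → #
    (9,1)@(19, 3): e=[92,27,-25] → ·
    (5,2)@(11, 5): e=[24,5,65] → #
    (6,2)@(13, 5): e=[44,17,33] → #
    (8,2)@(17, 5): e=[84,41,-31] → ·
    (4,3)@(9, 7): e=[16,19,59] → #
    (6,3)@(13, 7): e=[56,43,-5] → ·
    (7,3)@(15, 7): e=[76,55,-37] → ·
    (2,5)@(5, 11): e=[0,47,47] → #  [on edge]
  covered (14 px):
    · · · · · · · · · # ·
    · · · · · · · # # · ·
    · · · · · # # # · · ·
    · · · · # # · · · · ·
    · · · # # · · · · · ·
    · · # # · · · · · · ·
    · · # · · · · · · · ·
    · # · · · · · · · · ·
    · · · · · · · · · · ·
T3:
  2·area = 4
  edge (2, 2)→(2, 1): d=(0,-1) inclusive
  edge (2, 1)→(6, 16): d=(4,15) inclusive
  edge (6, 16)→(2, 2): d=(-4,-14) inclusive
    (1,2)@(3, 5): e=[1,1,2] → #
    (2,2)@(5, 5): e=[3,-29,30] → ·
    (1,3)@(3, 7): e=[1,9,-6] → ·
  covered (1 px):
    · · · · · · · · · · ·
    · · · · · · · · · · ·
    · # · · · · · · · · ·
    · · · · · · · · · · ·
    · · · · · · · · · · ·
    · · · · · · · · · · ·
    · · · · · · · · · · ·
    · · · · · · · · · · ·
    · · · · · · · · · · ·
T4:
  2·area = 76  (B↔C swapped to make it positive)
  edge (14, 10)→(4, 4): d=(-10,-6) inclusive
  edge (4, 4)→(20, 6): d=(16,2) inclusive
  edge (20, 6)→(14, 10): d=(-6,4) inclusive
    (3,2)@(7, 5): e=[8,10,58] → #
    (4,2)@(9, 5): e=[20,6,50] → #
    (5,2)@(11, 5): e=[32,2,42] → #
    (6,2)@(13, 5): e=[44,-2,34] → ·
    (3,3)@(7, 7): e=[-12,42,46] → ·
    (4,3)@(9, 7): e=[0,38,38] → #  [on edge]
    (6,3)@(13, 7): e=[24,30,22] → #
    (7,3)@(15, 7): e=[36,26,14] → #
    (8,3)@(17, 7): e=[48,22,6] → #
    (9,3)@(19, 7): e=[60,18,-2] → ·
    (4,4)@(9, 9): e=[-20,70,26] → ·
    (5,4)@(11, 9): e=[-8,66,18] → ·
    (9,6)@(19, 13): e=[0,114,-38] → ·  [on edge]
  covered (10 px):
    · · · · · · · · · · ·
    · · · · · · · · · · ·
    · · · # # # · · · · ·
    · · · · # # # # # · ·
    · · · · · · # # · · ·
    · · · · · · · · · · ·
    · · · · · · · · · · ·
    · · · · · · · · · · ·
    · · · · · · · · · · ·

Final: [[3,2],[4,2],[5,2],[4,3],[5,3],[6,3],[7,3],[8,3],[6,4],[7,4]]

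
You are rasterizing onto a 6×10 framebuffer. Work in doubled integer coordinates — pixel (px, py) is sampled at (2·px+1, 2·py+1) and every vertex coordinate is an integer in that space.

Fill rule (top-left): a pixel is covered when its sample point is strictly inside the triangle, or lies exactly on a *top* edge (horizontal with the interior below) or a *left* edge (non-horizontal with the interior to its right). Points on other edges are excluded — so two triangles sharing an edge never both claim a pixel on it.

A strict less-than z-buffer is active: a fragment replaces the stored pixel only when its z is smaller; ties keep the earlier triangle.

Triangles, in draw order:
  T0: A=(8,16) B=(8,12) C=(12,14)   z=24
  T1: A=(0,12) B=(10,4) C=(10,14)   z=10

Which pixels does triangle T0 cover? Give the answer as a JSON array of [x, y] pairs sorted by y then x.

T0:
  2·area = 16
  edge (8, 16)→(8, 12): d=(0,-4) top-left  bias=+0
  edge (8, 12)→(12, 14): d=(4,2) right/bottom  bias=-1
  edge (12, 14)→(8, 16): d=(-4,2) right/bottom  bias=-1
    (4,6)@(9, 13): e=[4,2,10] → X
    (5,6)@(11, 13): e=[12,-2,6] → .
    (4,7)@(9, 15): e=[4,10,2] → X
    (5,7)@(11, 15): e=[12,6,-2] → .
    (4,8)@(9, 17): e=[4,18,-6] → .
  covered (2 px):
    . . . . . .
    . . . . . .
    . . . . . .
    . . . . . .
    . . . . . .
    . . . . . .
    . . . . X .
    . . . . X .
    . . . . . .
    . . . . . .
T1:
  2·area = 100
  edge (0, 12)→(10, 4): d=(10,-8) top-left  bias=+0
  edge (10, 4)→(10, 14): d=(0,10) right/bottom  bias=-1
  edge (10, 14)→(0, 12): d=(-10,-2) top-left  bias=+0
    (4,2)@(9, 5): e=[2,10,88] → X
    (5,2)@(11, 5): e=[18,-10,92] → .
    (3,3)@(7, 7): e=[6,30,64] → X
    (5,3)@(11, 7): e=[38,-10,72] → .
    (2,4)@(5, 9): e=[10,50,40] → X
    (5,4)@(11, 9): e=[58,-10,52] → .
    (1,5)@(3, 11): e=[14,70,16] → X
    (5,5)@(11, 11): e=[78,-10,32] → .
    (1,6)@(3, 13): e=[34,70,-4] → .
    (2,6)@(5, 13): e=[50,50,0] → X  [on edge]
    (5,6)@(11, 13): e=[98,-10,12] → .
    (2,7)@(5, 15): e=[70,50,-20] → .
  covered (13 px):
    . . . . . .
    . . . . . .
    . . . . X .
    . . . X X .
    . . X X X .
    . X X X X .
    . . X X X .
    . . . . . .
    . . . . . .
    . . . . . .

Result: [[4,6],[4,7]]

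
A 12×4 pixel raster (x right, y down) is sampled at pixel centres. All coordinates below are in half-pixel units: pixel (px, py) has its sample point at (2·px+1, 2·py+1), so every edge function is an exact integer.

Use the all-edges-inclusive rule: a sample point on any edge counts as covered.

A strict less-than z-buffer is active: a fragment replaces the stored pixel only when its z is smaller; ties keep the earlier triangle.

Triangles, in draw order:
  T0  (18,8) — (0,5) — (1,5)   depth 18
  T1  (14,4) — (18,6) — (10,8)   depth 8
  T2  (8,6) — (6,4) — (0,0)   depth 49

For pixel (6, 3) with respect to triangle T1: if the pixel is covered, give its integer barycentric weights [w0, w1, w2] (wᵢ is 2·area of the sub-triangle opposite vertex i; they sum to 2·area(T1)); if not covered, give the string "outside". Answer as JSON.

T0:
  2·area = 3
  edge (18, 8)→(0, 5): d=(-18,-3) inclusive
  edge (0, 5)→(1, 5): d=(1,0) inclusive
  edge (1, 5)→(18, 8): d=(17,3) inclusive
    (0,2)@(1, 5): e=[3,0,0] → #  [on edge]
    (1,2)@(3, 5): e=[9,0,-6] → ·  [on edge]
    (2,2)@(5, 5): e=[15,0,-12] → ·  [on edge]
    (3,2)@(7, 5): e=[21,0,-18] → ·  [on edge]
    (4,2)@(9, 5): e=[27,0,-24] → ·  [on edge]
    (5,2)@(11, 5): e=[33,0,-30] → ·  [on edge]
    (6,2)@(13, 5): e=[39,0,-36] → ·  [on edge]
    (7,2)@(15, 5): e=[45,0,-42] → ·  [on edge]
    (8,2)@(17, 5): e=[51,0,-48] → ·  [on edge]
    (9,2)@(19, 5): e=[57,0,-54] → ·  [on edge]
    (10,2)@(21, 5): e=[63,0,-60] → ·  [on edge]
    (11,2)@(23, 5): e=[69,0,-66] → ·  [on edge]
  covered (1 px):
    · · · · · · · · · · · ·
    · · · · · · · · · · · ·
    # · · · · · · · · · · ·
    · · · · · · · · · · · ·
T1:
  2·area = 24
  edge (14, 4)→(18, 6): d=(4,2) inclusive
  edge (18, 6)→(10, 8): d=(-8,2) inclusive
  edge (10, 8)→(14, 4): d=(4,-4) inclusive
    (8,0)@(17, 1): e=[-18,42,0] → ·  [on edge]
    (7,1)@(15, 3): e=[-6,30,0] → ·  [on edge]
    (6,2)@(13, 5): e=[6,18,0] → #  [on edge]
    (7,2)@(15, 5): e=[2,14,8] → #
    (8,2)@(17, 5): e=[-2,10,16] → ·
    (5,3)@(11, 7): e=[18,6,0] → #  [on edge]
    (7,3)@(15, 7): e=[10,-2,16] → ·
  covered (4 px):
    · · · · · · · · · · · ·
    · · · · · · · · · · · ·
    · · · · · · # # · · · ·
    · · · · · # # · · · · ·
T2:
  2·area = 4  (B↔C swapped to make it positive)
  edge (8, 6)→(0, 0): d=(-8,-6) inclusive
  edge (0, 0)→(6, 4): d=(6,4) inclusive
  edge (6, 4)→(8, 6): d=(2,2) inclusive
    (1,0)@(3, 1): e=[10,-6,0] → ·  [on edge]
    (2,1)@(5, 3): e=[6,-2,0] → ·  [on edge]
    (3,2)@(7, 5): e=[2,2,0] → #  [on edge]
    (4,2)@(9, 5): e=[14,-6,-4] → ·
    (3,3)@(7, 7): e=[-14,14,4] → ·
    (4,3)@(9, 7): e=[-2,6,0] → ·  [on edge]
  covered (1 px):
    · · · · · · · · · · · ·
    · · · · · · · · · · · ·
    · · · # · · · · · · · ·
    · · · · · · · · · · · ·

Final: [2,8,14]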